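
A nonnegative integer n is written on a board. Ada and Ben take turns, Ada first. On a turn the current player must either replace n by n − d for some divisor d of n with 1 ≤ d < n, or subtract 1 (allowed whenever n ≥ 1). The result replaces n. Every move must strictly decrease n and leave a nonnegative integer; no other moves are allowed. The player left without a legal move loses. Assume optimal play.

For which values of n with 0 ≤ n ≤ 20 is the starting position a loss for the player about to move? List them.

Use the standard recursion: the mover loses at a terminal position; elsewhere, the mover wins exactly when some move hands the opponent an L position.
n=0: no move → L
n=1: reaches L-position 0 → W
n=2: only reaches 1(W), which is W → L
n=3: reaches L-position 2 → W
n=4: reaches L-position 2 → W
n=5: only reaches 4(W), which is W → L
n=6: reaches L-position 5 → W
n=7: only reaches 6(W), which is W → L
n=8: reaches L-position 7 → W
n=9: only reaches 6(W), 8(W), all W → L
n=10: reaches L-position 5 → W
n=11: only reaches 10(W), which is W → L
n=12: reaches L-position 9 → W
n=13: only reaches 12(W), which is W → L
n=14: reaches L-position 7 → W
n=15: only reaches 10(W), 12(W), 14(W), all W → L
n=16: reaches L-position 15 → W
n=17: only reaches 16(W), which is W → L
n=18: reaches L-position 9 → W
n=19: only reaches 18(W), which is W → L
n=20: reaches L-position 15 → W
Reading off the rows marked L gives the requested list; there are 10 such values of n.

0, 2, 5, 7, 9, 11, 13, 15, 17, 19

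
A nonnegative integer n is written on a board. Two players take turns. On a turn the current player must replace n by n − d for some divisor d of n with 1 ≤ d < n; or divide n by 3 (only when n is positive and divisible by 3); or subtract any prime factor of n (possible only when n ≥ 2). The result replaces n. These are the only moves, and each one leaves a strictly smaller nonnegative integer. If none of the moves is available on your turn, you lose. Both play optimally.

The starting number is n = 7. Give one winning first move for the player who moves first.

Label each position W (a win for the player to move) or L (a loss). A position with no legal move is L; any other position is W exactly when some move reaches an L, and L when every move reaches a W.
n=0: no move → L
n=1: no move → L
n=2: →0(L), so W
n=3: →0(L), so W
n=4: →2(W), 3(W) — all W, so L
n=5: →0(L), so W
n=6: →4(L), so W
n=7: →0(L), so W
From 7, the L positions reachable in one move are: 0.

Move to 0.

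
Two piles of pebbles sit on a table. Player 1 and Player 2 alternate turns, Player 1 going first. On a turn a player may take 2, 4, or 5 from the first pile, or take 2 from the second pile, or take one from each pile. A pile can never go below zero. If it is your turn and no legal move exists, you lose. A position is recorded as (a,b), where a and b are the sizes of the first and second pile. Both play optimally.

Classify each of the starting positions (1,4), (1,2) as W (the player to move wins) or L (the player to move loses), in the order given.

(1,4): L, (1,2): W

Compute win/loss labels from the base case upward. A position with no move is L. Any other position is W if it can reach an L in one move, else L.
No move ever increases a pile, so every position that can arise here has a ≤ 1 and b ≤ 4; it is enough to label the cells with 0 ≤ a ≤ 1 and 0 ≤ b ≤ 4.
Every move lowers a or b (never raises either), so fill the grid row by row in increasing a, and left to right within a row: each cell's successors are then already labelled.
      b=0  b=1  b=2  b=3  b=4
a=0:    L    L    W    W    L
a=1:    L    W    W    L    L
Cells with no legal move (terminal, hence L): (0,0), (0,1), (1,0).
The remaining L cells, each justified by listing all of its moves:
(0,4): only reaches (0,2)(W), which is W → L
(1,3): only reaches (1,1)(W), (0,2)(W), all W → L
(1,4): only reaches (1,2)(W), (0,3)(W), all W → L
Every other cell has at least one move into one of the L cells above, so it is W.
(1,4): one of the L cells justified above, so L
(1,2): the move to (1,0) reaches an L cell, so W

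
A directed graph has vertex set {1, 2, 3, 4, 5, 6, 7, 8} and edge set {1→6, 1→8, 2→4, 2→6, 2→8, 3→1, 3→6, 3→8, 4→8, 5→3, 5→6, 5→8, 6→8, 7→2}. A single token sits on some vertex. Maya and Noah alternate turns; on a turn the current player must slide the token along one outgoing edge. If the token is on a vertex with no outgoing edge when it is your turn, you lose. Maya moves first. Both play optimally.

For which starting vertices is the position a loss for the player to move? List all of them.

Work bottom-up. With no move the player to move loses. Otherwise the position is W if at least one move leads to an L position for the opponent, and L if every move leads to a W.
Every edge goes from a vertex to one that appears earlier in the order 8, 6, 1, 3, 4, 2, 5, 7, so processing vertices in that order labels each vertex after all of its successors.
8: no outgoing edge → L
6: W (go to 8, an L position)
1: W (go to 8, an L position)
3: W (go to 8, an L position)
4: W (go to 8, an L position)
2: W (go to 8, an L position)
5: W (go to 8, an L position)
7: L (sole option 2(W) is W)
Reading off the rows marked L gives the requested list; there are 2 such vertices.

7, 8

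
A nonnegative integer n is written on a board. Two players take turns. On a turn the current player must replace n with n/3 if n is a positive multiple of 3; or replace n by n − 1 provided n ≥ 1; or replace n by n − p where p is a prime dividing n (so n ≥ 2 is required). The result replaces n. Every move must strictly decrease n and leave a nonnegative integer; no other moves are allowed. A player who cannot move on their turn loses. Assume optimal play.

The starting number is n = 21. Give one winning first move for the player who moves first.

Positions with no move are L. A position that does have a move is losing for the player to move precisely when every available move leads to a winning position for the opponent. Fill in the labels:
n=0: no move → L
n=1: W (go to 0, an L position)
n=2: W (go to 0, an L position)
n=3: W (go to 0, an L position)
n=4: L (options 2(W), 3(W) are all W)
n=5: W (go to 0, an L position)
n=6: W (go to 4, an L position)
n=7: W (go to 0, an L position)
n=8: L (options 6(W), 7(W) are all W)
n=9: W (go to 8, an L position)
n=10: W (go to 8, an L position)
n=11: W (go to 0, an L position)
n=12: W (go to 4, an L position)
n=13: W (go to 0, an L position)
n=14: L (options 7(W), 12(W), 13(W) are all W)
n=15: W (go to 14, an L position)
n=16: W (go to 14, an L position)
n=17: W (go to 0, an L position)
n=18: L (options 6(W), 15(W), 16(W), 17(W) are all W)
n=19: W (go to 0, an L position)
n=20: W (go to 18, an L position)
n=21: W (go to 14, an L position)
From 21, the L positions reachable in one move are: 14, 18. Any move reaching one of these is winning.

Move to 14.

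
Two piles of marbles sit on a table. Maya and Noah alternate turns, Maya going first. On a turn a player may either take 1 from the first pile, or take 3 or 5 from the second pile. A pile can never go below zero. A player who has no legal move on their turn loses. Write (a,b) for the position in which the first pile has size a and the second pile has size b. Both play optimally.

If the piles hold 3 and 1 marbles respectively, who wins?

Maya wins.

Label each position W (a win for the player to move) or L (a loss). A position with no legal move is L; any other position is W exactly when some move reaches an L, and L when every move reaches a W.
No move ever increases a pile, so every position that can arise here has a ≤ 3 and b ≤ 1; it is enough to label the cells with 0 ≤ a ≤ 3 and 0 ≤ b ≤ 1.
Every move lowers a or b (never raises either), so fill the grid row by row in increasing a, and left to right within a row: each cell's successors are then already labelled.
      b=0  b=1
a=0:    L    L
a=1:    W    W
a=2:    L    L
a=3:    W    W
Cells with no legal move (terminal, hence L): (0,0), (0,1).
The remaining L cells, each justified by listing all of its moves:
(2,0): →(1,0)(W) only, which is W, so L
(2,1): →(1,1)(W) only, which is W, so L
Every other cell has at least one move into one of the L cells above, so it is W.
The starting position (3,1) is W: Maya should move to (2,1), handing over an L position.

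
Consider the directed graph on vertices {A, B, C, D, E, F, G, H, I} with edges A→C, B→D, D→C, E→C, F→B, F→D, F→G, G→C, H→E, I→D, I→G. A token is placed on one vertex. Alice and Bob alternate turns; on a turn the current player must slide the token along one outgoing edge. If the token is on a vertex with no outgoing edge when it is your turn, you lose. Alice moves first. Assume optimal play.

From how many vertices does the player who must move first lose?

Work bottom-up. With no move the player to move loses. Otherwise the position is W if at least one move leads to an L position for the opponent, and L if every move leads to a W.
Every edge goes from a vertex to one that appears earlier in the order C, A, G, D, B, E, H, F, I, so processing vertices in that order labels each vertex after all of its successors.
C: no outgoing edge → L
A: can move to C, which is L ⇒ W
G: can move to C, which is L ⇒ W
D: can move to C, which is L ⇒ W
B: the only move is to D(W), a W ⇒ L
E: can move to C, which is L ⇒ W
H: the only move is to E(W), a W ⇒ L
F: can move to B, which is L ⇒ W
I: moves to D(W), G(W); every one is W ⇒ L
The L vertices are B, C, H, I; that is 4 in all.

4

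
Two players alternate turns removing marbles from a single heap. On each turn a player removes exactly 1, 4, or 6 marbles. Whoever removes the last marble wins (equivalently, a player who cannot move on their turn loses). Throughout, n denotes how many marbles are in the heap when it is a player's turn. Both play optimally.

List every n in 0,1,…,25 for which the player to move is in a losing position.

Label each position W (a win for the player to move) or L (a loss). A position with no legal move is L; any other position is W exactly when some move reaches an L, and L when every move reaches a W.
n=0: no move → L
n=1: reaches L-position 0 → W
n=2: only reaches 1(W), which is W → L
n=3: reaches L-position 2 → W
n=4: reaches L-position 0 → W
n=5: only reaches 4(W), 1(W), all W → L
n=6: reaches L-position 5 → W
n=7: only reaches 6(W), 3(W), 1(W), all W → L
n=8: reaches L-position 7 → W
n=9: reaches L-position 5 → W
n=10: only reaches 9(W), 6(W), 4(W), all W → L
n=11: reaches L-position 10 → W
n=12: only reaches 11(W), 8(W), 6(W), all W → L
n=13: reaches L-position 12 → W
n=14: reaches L-position 10 → W
n=15: only reaches 14(W), 11(W), 9(W), all W → L
n=16: reaches L-position 15 → W
n=17: only reaches 16(W), 13(W), 11(W), all W → L
n=18: reaches L-position 17 → W
n=19: reaches L-position 15 → W
n=20: only reaches 19(W), 16(W), 14(W), all W → L
n=21: reaches L-position 20 → W
n=22: only reaches 21(W), 18(W), 16(W), all W → L
n=23: reaches L-position 22 → W
n=24: reaches L-position 20 → W
n=25: only reaches 24(W), 21(W), 19(W), all W → L
The losing starting values of n are exactly the entries labelled L in this table (11 of them).

0, 2, 5, 7, 10, 12, 15, 17, 20, 22, 25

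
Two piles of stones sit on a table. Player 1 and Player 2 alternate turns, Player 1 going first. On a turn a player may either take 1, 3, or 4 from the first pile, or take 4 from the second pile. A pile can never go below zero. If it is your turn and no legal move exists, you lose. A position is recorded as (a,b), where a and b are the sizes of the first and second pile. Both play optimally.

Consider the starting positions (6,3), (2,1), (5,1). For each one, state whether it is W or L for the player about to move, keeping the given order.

(6,3): W, (2,1): L, (5,1): W

Positions with no move are L. A position that does have a move is losing for the player to move precisely when every available move leads to a winning position for the opponent. Fill in the labels:
No move ever increases a pile, so every position that can arise here has a ≤ 6 and b ≤ 3; it is enough to label the cells with 0 ≤ a ≤ 6 and 0 ≤ b ≤ 3.
Every move lowers a or b (never raises either), so fill the grid row by row in increasing a, and left to right within a row: each cell's successors are then already labelled.
      b=0  b=1  b=2  b=3
a=0:    L    L    L    L
a=1:    W    W    W    W
a=2:    L    L    L    L
a=3:    W    W    W    W
a=4:    W    W    W    W
a=5:    W    W    W    W
a=6:    W    W    W    W
Cells with no legal move (terminal, hence L): (0,0), (0,1), (0,2), (0,3).
The remaining L cells, each justified by listing all of its moves:
(2,0): L (sole option (1,0)(W) is W)
(2,1): L (sole option (1,1)(W) is W)
(2,2): L (sole option (1,2)(W) is W)
(2,3): L (sole option (1,3)(W) is W)
Every other cell has at least one move into one of the L cells above, so it is W.
(6,3): the move to (2,3) reaches an L cell, so W
(2,1): one of the L cells justified above, so L
(5,1): the move to (2,1) reaches an L cell, so W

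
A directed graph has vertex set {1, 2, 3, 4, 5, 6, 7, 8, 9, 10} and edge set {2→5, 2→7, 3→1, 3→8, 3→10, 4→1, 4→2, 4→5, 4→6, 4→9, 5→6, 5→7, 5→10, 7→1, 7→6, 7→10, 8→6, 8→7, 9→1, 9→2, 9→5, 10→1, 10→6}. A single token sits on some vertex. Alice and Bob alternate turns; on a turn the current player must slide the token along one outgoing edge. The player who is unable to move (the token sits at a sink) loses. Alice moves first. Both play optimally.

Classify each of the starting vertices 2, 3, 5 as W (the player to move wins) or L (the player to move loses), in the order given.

Use the standard recursion: the mover loses at a terminal position; elsewhere, the mover wins exactly when some move hands the opponent an L position.
Every edge goes from a vertex to one that appears earlier in the order 1, 6, 10, 7, 5, 8, 2, 9, 4, 3, so processing vertices in that order labels each vertex after all of its successors.
1: no outgoing edge → L
6: no outgoing edge → L
10: reaches L-position 6 → W
7: reaches L-position 6 → W
5: reaches L-position 6 → W
8: reaches L-position 6 → W
2: only reaches 5(W), 7(W), all W → L
9: reaches L-position 2 → W
4: reaches L-position 2 → W
3: reaches L-position 1 → W

2: L, 3: W, 5: W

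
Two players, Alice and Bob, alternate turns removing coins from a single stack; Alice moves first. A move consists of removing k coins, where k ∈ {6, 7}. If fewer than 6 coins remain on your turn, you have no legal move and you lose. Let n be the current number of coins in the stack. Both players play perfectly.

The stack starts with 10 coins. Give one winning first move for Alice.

Remove 6, leaving 4.

Label each position W (a win for the player to move) or L (a loss). A position with no legal move is L; any other position is W exactly when some move reaches an L, and L when every move reaches a W.
n=0: no move → L
n=1: no move → L
n=2: no move → L
n=3: no move → L
n=4: no move → L
n=5: no move → L
n=6: →0(L), so W
n=7: →1(L), so W
n=8: →2(L), so W
n=9: →3(L), so W
n=10: →4(L), so W
From 10, the L positions reachable in one move are: 4, 3. Any move reaching one of these is winning.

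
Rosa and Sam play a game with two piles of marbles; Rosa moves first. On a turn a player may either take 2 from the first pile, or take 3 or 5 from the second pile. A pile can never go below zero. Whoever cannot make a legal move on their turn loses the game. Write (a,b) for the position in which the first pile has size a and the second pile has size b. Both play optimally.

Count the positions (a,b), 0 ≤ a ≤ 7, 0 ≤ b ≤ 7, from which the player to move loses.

24

Work bottom-up. With no move the player to move loses. Otherwise the position is W if at least one move leads to an L position for the opponent, and L if every move leads to a W.
Every move lowers a or b (never raises either), so fill the grid row by row in increasing a, and left to right within a row: each cell's successors are then already labelled.
      b=0  b=1  b=2  b=3  b=4  b=5  b=6  b=7
a=0:    L    L    L    W    W    W    W    W
a=1:    L    L    L    W    W    W    W    W
a=2:    W    W    W    L    L    L    W    W
a=3:    W    W    W    L    L    L    W    W
a=4:    L    L    L    W    W    W    W    W
a=5:    L    L    L    W    W    W    W    W
a=6:    W    W    W    L    L    L    W    W
a=7:    W    W    W    L    L    L    W    W
Cells with no legal move (terminal, hence L): (0,0), (0,1), (0,2), (1,0), (1,1), (1,2).
The remaining L cells, each justified by listing all of its moves:
(2,3): →(0,3)(W), (2,0)(W) — all W, so L
(2,4): →(0,4)(W), (2,1)(W) — all W, so L
(2,5): →(0,5)(W), (2,2)(W), (2,0)(W) — all W, so L
(3,3): →(1,3)(W), (3,0)(W) — all W, so L
(3,4): →(1,4)(W), (3,1)(W) — all W, so L
(3,5): →(1,5)(W), (3,2)(W), (3,0)(W) — all W, so L
(4,0): →(2,0)(W) only, which is W, so L
(4,1): →(2,1)(W) only, which is W, so L
(4,2): →(2,2)(W) only, which is W, so L
(5,0): →(3,0)(W) only, which is W, so L
(5,1): →(3,1)(W) only, which is W, so L
(5,2): →(3,2)(W) only, which is W, so L
(6,3): →(4,3)(W), (6,0)(W) — all W, so L
(6,4): →(4,4)(W), (6,1)(W) — all W, so L
(6,5): →(4,5)(W), (6,2)(W), (6,0)(W) — all W, so L
(7,3): →(5,3)(W), (7,0)(W) — all W, so L
(7,4): →(5,4)(W), (7,1)(W) — all W, so L
(7,5): →(5,5)(W), (7,2)(W), (7,0)(W) — all W, so L
Every other cell has at least one move into one of the L cells above, so it is W.
L cells per row: a=0: 3, a=1: 3, a=2: 3, a=3: 3, a=4: 3, a=5: 3, a=6: 3, a=7: 3; total 24.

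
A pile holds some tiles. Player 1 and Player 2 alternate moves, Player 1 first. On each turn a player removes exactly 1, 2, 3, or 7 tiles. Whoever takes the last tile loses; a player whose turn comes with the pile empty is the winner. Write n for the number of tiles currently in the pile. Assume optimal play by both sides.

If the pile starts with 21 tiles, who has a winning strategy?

Positions with no move are W. A position that does have a move is losing for the player to move precisely when every available move leads to a winning position for the opponent. Fill in the labels:
n=0: no move; the opponent has just taken the last tile and therefore loses → W
n=1: →0(W) only, which is W, so L
n=2: →1(L), so W
n=3: →1(L), so W
n=4: →1(L), so W
n=5: →4(W), 3(W), 2(W) — all W, so L
n=6: →5(L), so W
n=7: →5(L), so W
n=8: →5(L), so W
n=9: →8(W), 7(W), 6(W), 2(W) — all W, so L
n=10: →9(L), so W
n=11: →9(L), so W
n=12: →9(L), so W
n=13: →12(W), 11(W), 10(W), 6(W) — all W, so L
n=14: →13(L), so W
n=15: →13(L), so W
n=16: →13(L), so W
n=17: →16(W), 15(W), 14(W), 10(W) — all W, so L
n=18: →17(L), so W
n=19: →17(L), so W
n=20: →17(L), so W
n=21: →20(W), 19(W), 18(W), 14(W) — all W, so L
The starting position 21 is L: whatever Player 1 does, the opponent receives a W position.

Player 2 wins.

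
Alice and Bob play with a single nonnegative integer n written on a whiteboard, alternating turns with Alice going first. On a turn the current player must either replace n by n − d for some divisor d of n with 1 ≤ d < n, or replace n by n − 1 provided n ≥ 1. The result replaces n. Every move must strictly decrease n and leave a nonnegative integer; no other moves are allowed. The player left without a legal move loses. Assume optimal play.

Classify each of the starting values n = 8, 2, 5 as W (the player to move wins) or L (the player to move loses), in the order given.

Label each position W (a win for the player to move) or L (a loss). A position with no legal move is L; any other position is W exactly when some move reaches an L, and L when every move reaches a W.
n=0: no move → L
n=1: reaches L-position 0 → W
n=2: only reaches 1(W), which is W → L
n=3: reaches L-position 2 → W
n=4: reaches L-position 2 → W
n=5: only reaches 4(W), which is W → L
n=6: reaches L-position 5 → W
n=7: only reaches 6(W), which is W → L
n=8: reaches L-position 7 → W

8: W, 2: L, 5: L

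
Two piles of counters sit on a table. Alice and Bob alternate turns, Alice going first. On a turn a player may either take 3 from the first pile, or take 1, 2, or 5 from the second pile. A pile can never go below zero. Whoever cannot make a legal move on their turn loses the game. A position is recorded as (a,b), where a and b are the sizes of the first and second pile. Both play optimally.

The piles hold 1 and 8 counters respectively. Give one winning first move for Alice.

Compute win/loss labels from the base case upward. A position with no move is L. Any other position is W if it can reach an L in one move, else L.
No move ever increases a pile, so every position that can arise here has a ≤ 1 and b ≤ 8; it is enough to label the cells with 0 ≤ a ≤ 1 and 0 ≤ b ≤ 8.
Every move lowers a or b (never raises either), so fill the grid row by row in increasing a, and left to right within a row: each cell's successors are then already labelled.
      b=0  b=1  b=2  b=3  b=4  b=5  b=6  b=7  b=8
a=0:    L    W    W    L    W    W    L    W    W
a=1:    L    W    W    L    W    W    L    W    W
Cells with no legal move (terminal, hence L): (0,0), (1,0).
The remaining L cells, each justified by listing all of its moves:
(0,3): moves to (0,2)(W), (0,1)(W); every one is W ⇒ L
(0,6): moves to (0,5)(W), (0,4)(W), (0,1)(W); every one is W ⇒ L
(1,3): moves to (1,2)(W), (1,1)(W); every one is W ⇒ L
(1,6): moves to (1,5)(W), (1,4)(W), (1,1)(W); every one is W ⇒ L
Every other cell has at least one move into one of the L cells above, so it is W.
From (1,8), the L positions reachable in one move are: (1,6), (1,3). Any move reaching one of these is winning.

Move to (1,6).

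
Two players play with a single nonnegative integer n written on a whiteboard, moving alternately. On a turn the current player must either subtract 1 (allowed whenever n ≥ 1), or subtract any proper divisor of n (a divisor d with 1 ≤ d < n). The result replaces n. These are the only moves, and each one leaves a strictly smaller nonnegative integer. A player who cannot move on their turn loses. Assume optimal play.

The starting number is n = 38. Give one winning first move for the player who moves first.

Positions with no move are L. A position that does have a move is losing for the player to move precisely when every available move leads to a winning position for the opponent. Fill in the labels:
n=0: no move → L
n=1: W (go to 0, an L position)
n=2: L (sole option 1(W) is W)
n=3: W (go to 2, an L position)
n=4: W (go to 2, an L position)
n=5: L (sole option 4(W) is W)
n=6: W (go to 5, an L position)
n=7: L (sole option 6(W) is W)
n=8: W (go to 7, an L position)
n=9: L (options 6(W), 8(W) are all W)
n=10: W (go to 5, an L position)
n=11: L (sole option 10(W) is W)
n=12: W (go to 9, an L position)
n=13: L (sole option 12(W) is W)
n=14: W (go to 7, an L position)
n=15: L (options 10(W), 12(W), 14(W) are all W)
n=16: W (go to 15, an L position)
n=17: L (sole option 16(W) is W)
n=18: W (go to 9, an L position)
n=19: L (sole option 18(W) is W)
n=20: W (go to 15, an L position)
n=21: L (options 14(W), 18(W), 20(W) are all W)
n=22: W (go to 11, an L position)
n=23: L (sole option 22(W) is W)
n=24: W (go to 21, an L position)
n=25: L (options 20(W), 24(W) are all W)
n=26: W (go to 13, an L position)
n=27: L (options 18(W), 24(W), 26(W) are all W)
n=28: W (go to 21, an L position)
n=29: L (sole option 28(W) is W)
n=30: W (go to 15, an L position)
n=31: L (sole option 30(W) is W)
n=32: W (go to 31, an L position)
n=33: L (options 22(W), 30(W), 32(W) are all W)
n=34: W (go to 17, an L position)
n=35: L (options 28(W), 30(W), 34(W) are all W)
n=36: W (go to 27, an L position)
n=37: L (sole option 36(W) is W)
n=38: W (go to 19, an L position)
From 38, the L positions reachable in one move are: 19, 37. Any move reaching one of these is winning.

Move to 19.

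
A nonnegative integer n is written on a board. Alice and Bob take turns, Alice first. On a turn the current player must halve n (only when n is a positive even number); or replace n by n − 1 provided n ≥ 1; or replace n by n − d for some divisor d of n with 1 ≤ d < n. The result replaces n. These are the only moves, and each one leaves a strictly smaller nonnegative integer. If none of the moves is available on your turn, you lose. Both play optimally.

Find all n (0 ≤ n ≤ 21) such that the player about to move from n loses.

Build the W/L table. Terminal = L. A non-terminal position is W if it has a move to some L; otherwise it is L.
n=0: no move → L
n=1: W (go to 0, an L position)
n=2: L (sole option 1(W) is W)
n=3: W (go to 2, an L position)
n=4: W (go to 2, an L position)
n=5: L (sole option 4(W) is W)
n=6: W (go to 5, an L position)
n=7: L (sole option 6(W) is W)
n=8: W (go to 7, an L position)
n=9: L (options 6(W), 8(W) are all W)
n=10: W (go to 5, an L position)
n=11: L (sole option 10(W) is W)
n=12: W (go to 9, an L position)
n=13: L (sole option 12(W) is W)
n=14: W (go to 7, an L position)
n=15: L (options 10(W), 12(W), 14(W) are all W)
n=16: W (go to 15, an L position)
n=17: L (sole option 16(W) is W)
n=18: W (go to 9, an L position)
n=19: L (sole option 18(W) is W)
n=20: W (go to 15, an L position)
n=21: L (options 14(W), 18(W), 20(W) are all W)
The losing starting values of n are exactly the entries labelled L in this table (11 of them).

0, 2, 5, 7, 9, 11, 13, 15, 17, 19, 21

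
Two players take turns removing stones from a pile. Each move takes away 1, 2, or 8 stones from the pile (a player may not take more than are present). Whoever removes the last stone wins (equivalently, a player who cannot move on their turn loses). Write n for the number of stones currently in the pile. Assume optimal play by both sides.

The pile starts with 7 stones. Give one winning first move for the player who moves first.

Remove 1, leaving 6.

Positions with no move are L. A position that does have a move is losing for the player to move precisely when every available move leads to a winning position for the opponent. Fill in the labels:
n=0: no move → L
n=1: reaches L-position 0 → W
n=2: reaches L-position 0 → W
n=3: only reaches 2(W), 1(W), all W → L
n=4: reaches L-position 3 → W
n=5: reaches L-position 3 → W
n=6: only reaches 5(W), 4(W), all W → L
n=7: reaches L-position 6 → W
From 7, the L positions reachable in one move are: 6.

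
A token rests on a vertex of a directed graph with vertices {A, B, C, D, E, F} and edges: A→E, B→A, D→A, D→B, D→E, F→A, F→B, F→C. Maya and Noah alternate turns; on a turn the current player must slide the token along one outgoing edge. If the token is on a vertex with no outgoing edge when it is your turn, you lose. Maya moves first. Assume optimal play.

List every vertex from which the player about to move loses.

B, C, E

Classify positions by backward induction: terminal positions (no move available) are L. From any other position, the mover wins iff some move reaches an L.
Every edge goes from a vertex to one that appears earlier in the order C, E, A, B, D, F, so processing vertices in that order labels each vertex after all of its successors.
C: no outgoing edge → L
E: no outgoing edge → L
A: W (go to E, an L position)
B: L (sole option A(W) is W)
D: W (go to B, an L position)
F: W (go to B, an L position)
Reading off the rows marked L gives the requested list; there are 3 such vertices.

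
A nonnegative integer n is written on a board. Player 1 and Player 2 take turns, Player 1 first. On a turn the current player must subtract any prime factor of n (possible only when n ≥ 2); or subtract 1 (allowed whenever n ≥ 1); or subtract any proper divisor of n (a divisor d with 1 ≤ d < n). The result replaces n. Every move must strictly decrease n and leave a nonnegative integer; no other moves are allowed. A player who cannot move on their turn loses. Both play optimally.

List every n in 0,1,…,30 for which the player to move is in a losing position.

Label each position W (a win for the player to move) or L (a loss). A position with no legal move is L; any other position is W exactly when some move reaches an L, and L when every move reaches a W.
n=0: no move → L
n=1: W (go to 0, an L position)
n=2: W (go to 0, an L position)
n=3: W (go to 0, an L position)
n=4: L (options 2(W), 3(W) are all W)
n=5: W (go to 0, an L position)
n=6: W (go to 4, an L position)
n=7: W (go to 0, an L position)
n=8: W (go to 4, an L position)
n=9: L (options 6(W), 8(W) are all W)
n=10: W (go to 9, an L position)
n=11: W (go to 0, an L position)
n=12: W (go to 9, an L position)
n=13: W (go to 0, an L position)
n=14: L (options 7(W), 12(W), 13(W) are all W)
n=15: W (go to 14, an L position)
n=16: W (go to 14, an L position)
n=17: W (go to 0, an L position)
n=18: W (go to 9, an L position)
n=19: W (go to 0, an L position)
n=20: L (options 10(W), 15(W), 16(W), 18(W), 19(W) are all W)
n=21: W (go to 14, an L position)
n=22: W (go to 20, an L position)
n=23: W (go to 0, an L position)
n=24: W (go to 20, an L position)
n=25: W (go to 20, an L position)
n=26: L (options 13(W), 24(W), 25(W) are all W)
n=27: W (go to 26, an L position)
n=28: W (go to 14, an L position)
n=29: W (go to 0, an L position)
n=30: W (go to 20, an L position)
The losing starting values of n are exactly the entries labelled L in this table (6 of them).

0, 4, 9, 14, 20, 26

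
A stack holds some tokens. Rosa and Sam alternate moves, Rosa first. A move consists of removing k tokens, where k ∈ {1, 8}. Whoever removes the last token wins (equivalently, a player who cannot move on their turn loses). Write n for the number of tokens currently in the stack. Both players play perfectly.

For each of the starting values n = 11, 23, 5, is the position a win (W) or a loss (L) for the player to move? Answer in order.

Use the standard recursion: the mover loses at a terminal position; elsewhere, the mover wins exactly when some move hands the opponent an L position.
n=0: no move → L
n=1: reaches L-position 0 → W
n=2: only reaches 1(W), which is W → L
n=3: reaches L-position 2 → W
n=4: only reaches 3(W), which is W → L
n=5: reaches L-position 4 → W
n=6: only reaches 5(W), which is W → L
n=7: reaches L-position 6 → W
n=8: reaches L-position 0 → W
n=9: only reaches 8(W), 1(W), all W → L
n=10: reaches L-position 9 → W
n=11: only reaches 10(W), 3(W), all W → L
n=12: reaches L-position 11 → W
n=13: only reaches 12(W), 5(W), all W → L
n=14: reaches L-position 13 → W
n=15: only reaches 14(W), 7(W), all W → L
n=16: reaches L-position 15 → W
n=17: reaches L-position 9 → W
n=18: only reaches 17(W), 10(W), all W → L
n=19: reaches L-position 18 → W
n=20: only reaches 19(W), 12(W), all W → L
n=21: reaches L-position 20 → W
n=22: only reaches 21(W), 14(W), all W → L
n=23: reaches L-position 22 → W

11: L, 23: W, 5: W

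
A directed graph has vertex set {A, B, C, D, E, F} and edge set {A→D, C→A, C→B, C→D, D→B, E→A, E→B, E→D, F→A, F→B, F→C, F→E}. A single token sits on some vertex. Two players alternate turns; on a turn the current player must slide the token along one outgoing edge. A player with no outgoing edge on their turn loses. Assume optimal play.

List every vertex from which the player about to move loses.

Compute win/loss labels from the base case upward. A position with no move is L. Any other position is W if it can reach an L in one move, else L.
Every edge goes from a vertex to one that appears earlier in the order B, D, A, E, C, F, so processing vertices in that order labels each vertex after all of its successors.
B: no outgoing edge → L
D: reaches L-position B → W
A: only reaches D(W), which is W → L
E: reaches L-position A → W
C: reaches L-position A → W
F: reaches L-position A → W
The losing starting vertices are exactly the entries labelled L in this table (2 of them).

A, B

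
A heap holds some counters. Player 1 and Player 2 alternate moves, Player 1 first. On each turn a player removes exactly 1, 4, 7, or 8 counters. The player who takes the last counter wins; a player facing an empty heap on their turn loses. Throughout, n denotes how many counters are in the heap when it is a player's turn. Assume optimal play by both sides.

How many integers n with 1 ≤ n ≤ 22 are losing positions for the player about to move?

Classify positions by backward induction: terminal positions (no move available) are L. From any other position, the mover wins iff some move reaches an L.
n=0: no move → L
n=1: can move to 0, which is L ⇒ W
n=2: the only move is to 1(W), a W ⇒ L
n=3: can move to 2, which is L ⇒ W
n=4: can move to 0, which is L ⇒ W
n=5: moves to 4(W), 1(W); every one is W ⇒ L
n=6: can move to 5, which is L ⇒ W
n=7: can move to 0, which is L ⇒ W
n=8: can move to 0, which is L ⇒ W
n=9: can move to 5, which is L ⇒ W
n=10: can move to 2, which is L ⇒ W
n=11: moves to 10(W), 7(W), 4(W), 3(W); every one is W ⇒ L
n=12: can move to 11, which is L ⇒ W
n=13: can move to 5, which is L ⇒ W
n=14: moves to 13(W), 10(W), 7(W), 6(W); every one is W ⇒ L
n=15: can move to 14, which is L ⇒ W
n=16: moves to 15(W), 12(W), 9(W), 8(W); every one is W ⇒ L
n=17: can move to 16, which is L ⇒ W
n=18: can move to 14, which is L ⇒ W
n=19: can move to 11, which is L ⇒ W
n=20: can move to 16, which is L ⇒ W
n=21: can move to 14, which is L ⇒ W
n=22: can move to 14, which is L ⇒ W
L entries with 1 ≤ n ≤ 22 (n=0 is outside the asked range and is not counted): n = 2, 5, 11, 14, 16; that makes 5.

5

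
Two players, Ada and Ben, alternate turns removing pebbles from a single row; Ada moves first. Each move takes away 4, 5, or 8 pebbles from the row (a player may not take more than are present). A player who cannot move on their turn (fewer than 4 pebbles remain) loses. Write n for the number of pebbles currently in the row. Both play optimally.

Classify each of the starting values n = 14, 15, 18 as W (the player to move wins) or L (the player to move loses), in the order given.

Build the W/L table. Terminal = L. A non-terminal position is W if it has a move to some L; otherwise it is L.
n=0: no move → L
n=1: no move → L
n=2: no move → L
n=3: no move → L
n=4: can move to 0, which is L ⇒ W
n=5: can move to 1, which is L ⇒ W
n=6: can move to 2, which is L ⇒ W
n=7: can move to 3, which is L ⇒ W
n=8: can move to 3, which is L ⇒ W
n=9: can move to 1, which is L ⇒ W
n=10: can move to 2, which is L ⇒ W
n=11: can move to 3, which is L ⇒ W
n=12: moves to 8(W), 7(W), 4(W); every one is W ⇒ L
n=13: moves to 9(W), 8(W), 5(W); every one is W ⇒ L
n=14: moves to 10(W), 9(W), 6(W); every one is W ⇒ L
n=15: moves to 11(W), 10(W), 7(W); every one is W ⇒ L
n=16: can move to 12, which is L ⇒ W
n=17: can move to 13, which is L ⇒ W
n=18: can move to 14, which is L ⇒ W

14: L, 15: L, 18: W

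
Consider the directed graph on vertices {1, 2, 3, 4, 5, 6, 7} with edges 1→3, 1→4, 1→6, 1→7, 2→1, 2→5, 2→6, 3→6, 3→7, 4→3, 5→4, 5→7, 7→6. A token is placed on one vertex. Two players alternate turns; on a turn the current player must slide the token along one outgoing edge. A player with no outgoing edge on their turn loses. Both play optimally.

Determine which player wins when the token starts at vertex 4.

The second player wins.

Compute win/loss labels from the base case upward. A position with no move is L. Any other position is W if it can reach an L in one move, else L.
Every edge goes from a vertex to one that appears earlier in the order 6, 7, 3, 4, 5, 1, 2, so processing vertices in that order labels each vertex after all of its successors.
6: no outgoing edge → L
7: →6(L), so W
3: →6(L), so W
4: →3(W) only, which is W, so L
5: →4(L), so W
1: →4(L), so W
2: →6(L), so W
Every move from 4 reaches a W position, so the mover loses.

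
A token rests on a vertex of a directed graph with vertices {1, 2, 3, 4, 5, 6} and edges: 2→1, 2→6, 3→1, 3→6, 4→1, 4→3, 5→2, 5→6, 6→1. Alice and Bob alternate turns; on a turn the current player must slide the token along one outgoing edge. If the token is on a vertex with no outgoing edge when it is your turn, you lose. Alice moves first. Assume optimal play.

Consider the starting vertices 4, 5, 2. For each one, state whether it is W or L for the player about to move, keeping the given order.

4: W, 5: L, 2: W

Build the W/L table. Terminal = L. A non-terminal position is W if it has a move to some L; otherwise it is L.
Every edge goes from a vertex to one that appears earlier in the order 1, 6, 3, 4, 2, 5, so processing vertices in that order labels each vertex after all of its successors.
1: no outgoing edge → L
6: reaches L-position 1 → W
3: reaches L-position 1 → W
4: reaches L-position 1 → W
2: reaches L-position 1 → W
5: only reaches 2(W), 6(W), all W → L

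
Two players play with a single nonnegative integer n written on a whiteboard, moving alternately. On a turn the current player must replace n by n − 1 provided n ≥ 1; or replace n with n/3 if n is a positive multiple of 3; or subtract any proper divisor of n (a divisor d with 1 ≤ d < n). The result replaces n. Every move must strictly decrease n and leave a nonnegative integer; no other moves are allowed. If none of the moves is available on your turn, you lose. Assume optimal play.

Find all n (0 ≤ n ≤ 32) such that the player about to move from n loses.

Work bottom-up. With no move the player to move loses. Otherwise the position is W if at least one move leads to an L position for the opponent, and L if every move leads to a W.
n=0: no move → L
n=1: can move to 0, which is L ⇒ W
n=2: the only move is to 1(W), a W ⇒ L
n=3: can move to 2, which is L ⇒ W
n=4: can move to 2, which is L ⇒ W
n=5: the only move is to 4(W), a W ⇒ L
n=6: can move to 2, which is L ⇒ W
n=7: the only move is to 6(W), a W ⇒ L
n=8: can move to 7, which is L ⇒ W
n=9: moves to 3(W), 6(W), 8(W); every one is W ⇒ L
n=10: can move to 5, which is L ⇒ W
n=11: the only move is to 10(W), a W ⇒ L
n=12: can move to 9, which is L ⇒ W
n=13: the only move is to 12(W), a W ⇒ L
n=14: can move to 7, which is L ⇒ W
n=15: can move to 5, which is L ⇒ W
n=16: moves to 8(W), 12(W), 14(W), 15(W); every one is W ⇒ L
n=17: can move to 16, which is L ⇒ W
n=18: can move to 9, which is L ⇒ W
n=19: the only move is to 18(W), a W ⇒ L
n=20: can move to 16, which is L ⇒ W
n=21: can move to 7, which is L ⇒ W
n=22: can move to 11, which is L ⇒ W
n=23: the only move is to 22(W), a W ⇒ L
n=24: can move to 16, which is L ⇒ W
n=25: moves to 20(W), 24(W); every one is W ⇒ L
n=26: can move to 13, which is L ⇒ W
n=27: can move to 9, which is L ⇒ W
n=28: moves to 14(W), 21(W), 24(W), 26(W), 27(W); every one is W ⇒ L
n=29: can move to 28, which is L ⇒ W
n=30: can move to 25, which is L ⇒ W
n=31: the only move is to 30(W), a W ⇒ L
n=32: can move to 16, which is L ⇒ W
The losing starting values of n are exactly the entries labelled L in this table (13 of them).

0, 2, 5, 7, 9, 11, 13, 16, 19, 23, 25, 28, 31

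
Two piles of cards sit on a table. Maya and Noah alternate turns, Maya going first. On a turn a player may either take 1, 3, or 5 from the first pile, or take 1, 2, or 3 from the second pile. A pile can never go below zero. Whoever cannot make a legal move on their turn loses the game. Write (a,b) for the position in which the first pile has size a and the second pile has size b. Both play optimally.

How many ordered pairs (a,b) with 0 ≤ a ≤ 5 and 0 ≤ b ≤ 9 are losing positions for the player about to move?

18

Classify positions by backward induction: terminal positions (no move available) are L. From any other position, the mover wins iff some move reaches an L.
Every move lowers a or b (never raises either), so fill the grid row by row in increasing a, and left to right within a row: each cell's successors are then already labelled.
      b=0  b=1  b=2  b=3  b=4  b=5  b=6  b=7  b=8  b=9
a=0:    L    W    W    W    L    W    W    W    L    W
a=1:    W    L    W    W    W    L    W    W    W    L
a=2:    L    W    W    W    L    W    W    W    L    W
a=3:    W    L    W    W    W    L    W    W    W    L
a=4:    L    W    W    W    L    W    W    W    L    W
a=5:    W    L    W    W    W    L    W    W    W    L
Cells with no legal move (terminal, hence L): (0,0).
The remaining L cells, each justified by listing all of its moves:
(0,4): →(0,3)(W), (0,2)(W), (0,1)(W) — all W, so L
(0,8): →(0,7)(W), (0,6)(W), (0,5)(W) — all W, so L
(1,1): →(0,1)(W), (1,0)(W) — all W, so L
(1,5): →(0,5)(W), (1,4)(W), (1,3)(W), (1,2)(W) — all W, so L
(1,9): →(0,9)(W), (1,8)(W), (1,7)(W), (1,6)(W) — all W, so L
(2,0): →(1,0)(W) only, which is W, so L
(2,4): →(1,4)(W), (2,3)(W), (2,2)(W), (2,1)(W) — all W, so L
(2,8): →(1,8)(W), (2,7)(W), (2,6)(W), (2,5)(W) — all W, so L
(3,1): →(2,1)(W), (0,1)(W), (3,0)(W) — all W, so L
(3,5): →(2,5)(W), (0,5)(W), (3,4)(W), (3,3)(W), (3,2)(W) — all W, so L
(3,9): →(2,9)(W), (0,9)(W), (3,8)(W), (3,7)(W), (3,6)(W) — all W, so L
(4,0): →(3,0)(W), (1,0)(W) — all W, so L
(4,4): →(3,4)(W), (1,4)(W), (4,3)(W), (4,2)(W), (4,1)(W) — all W, so L
(4,8): →(3,8)(W), (1,8)(W), (4,7)(W), (4,6)(W), (4,5)(W) — all W, so L
(5,1): →(4,1)(W), (2,1)(W), (0,1)(W), (5,0)(W) — all W, so L
(5,5): →(4,5)(W), (2,5)(W), (0,5)(W), (5,4)(W), (5,3)(W), (5,2)(W) — all W, so L
(5,9): →(4,9)(W), (2,9)(W), (0,9)(W), (5,8)(W), (5,7)(W), (5,6)(W) — all W, so L
Every other cell has at least one move into one of the L cells above, so it is W.
L cells per row: a=0: 3, a=1: 3, a=2: 3, a=3: 3, a=4: 3, a=5: 3; total 18.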